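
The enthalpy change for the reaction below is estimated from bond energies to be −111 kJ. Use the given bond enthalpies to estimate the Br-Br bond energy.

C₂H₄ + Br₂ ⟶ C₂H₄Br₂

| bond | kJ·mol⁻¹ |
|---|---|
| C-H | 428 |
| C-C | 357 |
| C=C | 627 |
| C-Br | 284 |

Let D be the Br-Br bond energy.
Σ(broken) = 1×D + 4×428 + 1×627 = 2339 + D
Σ(formed) = 2×284 + 1×357 + 4×428 = 2637
ΔH = Σ(broken) − Σ(formed) = (2339 + D) − (2637) = −298 + D
Setting this equal to −111 kJ gives D = 187 kJ/mol.

D(Br-Br) ≈ 187 kJ/mol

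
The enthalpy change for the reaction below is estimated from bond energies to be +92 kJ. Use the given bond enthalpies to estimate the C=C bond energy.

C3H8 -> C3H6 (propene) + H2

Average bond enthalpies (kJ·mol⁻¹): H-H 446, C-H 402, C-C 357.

D(C=C) ≈ 623 kJ/mol

Let D be the C=C bond energy.
Σ(broken) = 2×357 + 8×402 = 3930
Σ(formed) = 1×357 + 6×402 + 1×D + 1×446 = 3215 + D
ΔH = Σ(broken) − Σ(formed) = (3930) − (3215 + D) = +715 − D
Setting this equal to +92 kJ gives D = 623 kJ/mol.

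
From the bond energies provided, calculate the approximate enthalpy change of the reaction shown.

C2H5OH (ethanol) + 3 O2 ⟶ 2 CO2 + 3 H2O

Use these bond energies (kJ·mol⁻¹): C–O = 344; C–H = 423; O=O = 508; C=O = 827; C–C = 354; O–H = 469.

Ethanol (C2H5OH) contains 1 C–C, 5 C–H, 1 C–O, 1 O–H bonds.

Bonds broken (reactants):
  C–C: 1 × 354 = 354
  C–H: 5 × 423 = 2115
  C–O: 1 × 344 = 344
  O–H: 1 × 469 = 469
  O=O: 3 × 508 = 1524
  Σ(broken) = 4806 kJ
Bonds formed (products):
  C=O: 4 × 827 = 3308
  O–H: 6 × 469 = 2814
  Σ(formed) = 6122 kJ
ΔH = Σ(broken) − Σ(formed) = 4806 − 6122 = −1316 kJ

ΔH ≈ −1316 kJ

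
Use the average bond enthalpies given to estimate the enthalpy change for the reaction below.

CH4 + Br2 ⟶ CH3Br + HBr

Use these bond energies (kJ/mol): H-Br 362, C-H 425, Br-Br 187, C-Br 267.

Bonds broken (reactants):
  Br-Br: 1 × 187 = 187
  C-H: 4 × 425 = 1700
  Σ(broken) = 1887 kJ
Bonds formed (products):
  C-Br: 1 × 267 = 267
  C-H: 3 × 425 = 1275
  H-Br: 1 × 362 = 362
  Σ(formed) = 1904 kJ
ΔH = Σ(broken) − Σ(formed) = 1887 − 1904 = −17 kJ

ΔH ≈ −17 kJ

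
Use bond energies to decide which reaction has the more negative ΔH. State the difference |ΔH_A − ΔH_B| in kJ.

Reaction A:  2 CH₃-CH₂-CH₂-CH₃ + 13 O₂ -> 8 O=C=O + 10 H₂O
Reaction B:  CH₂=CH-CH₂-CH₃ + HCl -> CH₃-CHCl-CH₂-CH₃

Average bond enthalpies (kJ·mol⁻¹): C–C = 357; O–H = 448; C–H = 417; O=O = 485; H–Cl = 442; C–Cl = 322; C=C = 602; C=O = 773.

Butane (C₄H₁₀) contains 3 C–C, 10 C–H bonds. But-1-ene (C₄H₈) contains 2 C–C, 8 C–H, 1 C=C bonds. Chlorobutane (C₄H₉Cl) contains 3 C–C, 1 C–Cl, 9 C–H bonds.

Reaction A:
  Bonds broken (reactants):
    C–C: 6 × 357 = 2142
    C–H: 20 × 417 = 8340
    O=O: 13 × 485 = 6305
    Σ(broken) = 16787 kJ
  Bonds formed (products):
    C=O: 16 × 773 = 12368
    O–H: 20 × 448 = 8960
    Σ(formed) = 21328 kJ
  ΔH_A = 16787 − 21328 = −4541 kJ
Reaction B:
  Bonds broken (reactants):
    C–C: 2 × 357 = 714
    C–H: 8 × 417 = 3336
    C=C: 1 × 602 = 602
    H–Cl: 1 × 442 = 442
    Σ(broken) = 5094 kJ
  Bonds formed (products):
    C–C: 3 × 357 = 1071
    C–Cl: 1 × 322 = 322
    C–H: 9 × 417 = 3753
    Σ(formed) = 5146 kJ
  ΔH_B = 5094 − 5146 = −52 kJ
ΔH_A − ΔH_B = −4489 kJ, so reaction A has the more negative ΔH; |ΔH_A − ΔH_B| = 4489 kJ.

Reaction A, by 4489 kJ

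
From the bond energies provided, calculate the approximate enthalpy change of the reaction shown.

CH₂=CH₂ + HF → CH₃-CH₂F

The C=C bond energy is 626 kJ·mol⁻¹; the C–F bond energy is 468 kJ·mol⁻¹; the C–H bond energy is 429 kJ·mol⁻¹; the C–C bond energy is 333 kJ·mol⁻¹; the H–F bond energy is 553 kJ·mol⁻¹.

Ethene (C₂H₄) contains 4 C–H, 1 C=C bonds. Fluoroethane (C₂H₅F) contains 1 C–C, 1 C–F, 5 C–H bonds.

Bonds broken (reactants):
  C–H: 4 × 429 = 1716
  C=C: 1 × 626 = 626
  H–F: 1 × 553 = 553
  Σ(broken) = 2895 kJ
Bonds formed (products):
  C–C: 1 × 333 = 333
  C–F: 1 × 468 = 468
  C–H: 5 × 429 = 2145
  Σ(formed) = 2946 kJ
ΔH = Σ(broken) − Σ(formed) = 2895 − 2946 = −51 kJ

ΔH ≈ −51 kJ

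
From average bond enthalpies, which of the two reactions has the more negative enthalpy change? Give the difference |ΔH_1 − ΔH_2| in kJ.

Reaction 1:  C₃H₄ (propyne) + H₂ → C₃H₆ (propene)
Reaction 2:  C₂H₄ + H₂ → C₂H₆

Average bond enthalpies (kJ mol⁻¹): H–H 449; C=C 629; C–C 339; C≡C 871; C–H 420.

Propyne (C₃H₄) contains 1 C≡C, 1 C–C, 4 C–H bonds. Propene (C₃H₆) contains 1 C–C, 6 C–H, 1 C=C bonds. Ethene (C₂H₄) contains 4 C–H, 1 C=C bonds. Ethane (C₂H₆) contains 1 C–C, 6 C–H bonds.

Reaction 1:
  Bonds broken (reactants):
    C≡C: 1 × 871 = 871
    C–C: 1 × 339 = 339
    C–H: 4 × 420 = 1680
    H–H: 1 × 449 = 449
    Σ(broken) = 3339 kJ
  Bonds formed (products):
    C–C: 1 × 339 = 339
    C–H: 6 × 420 = 2520
    C=C: 1 × 629 = 629
    Σ(formed) = 3488 kJ
  ΔH_1 = 3339 − 3488 = −149 kJ
Reaction 2:
  Bonds broken (reactants):
    C–H: 4 × 420 = 1680
    C=C: 1 × 629 = 629
    H–H: 1 × 449 = 449
    Σ(broken) = 2758 kJ
  Bonds formed (products):
    C–C: 1 × 339 = 339
    C–H: 6 × 420 = 2520
    Σ(formed) = 2859 kJ
  ΔH_2 = 2758 − 2859 = −101 kJ
ΔH_1 − ΔH_2 = −48 kJ, so reaction 1 has the more negative ΔH; |ΔH_1 − ΔH_2| = 48 kJ.

Reaction 1, by 48 kJ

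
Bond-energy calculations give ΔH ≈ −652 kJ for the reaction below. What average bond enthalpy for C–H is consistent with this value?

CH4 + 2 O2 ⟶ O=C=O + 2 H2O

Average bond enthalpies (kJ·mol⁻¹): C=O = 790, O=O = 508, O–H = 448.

D(C–H) ≈ 426 kJ/mol

Let D be the C–H bond energy.
Σ(broken) = 4×D + 2×508 = 1016 + 4D
Σ(formed) = 2×790 + 4×448 = 3372
ΔH = Σ(broken) − Σ(formed) = (1016 + 4D) − (3372) = −2356 + 4D
Setting this equal to −652 kJ gives 4D = 1704, so D = 426 kJ/mol.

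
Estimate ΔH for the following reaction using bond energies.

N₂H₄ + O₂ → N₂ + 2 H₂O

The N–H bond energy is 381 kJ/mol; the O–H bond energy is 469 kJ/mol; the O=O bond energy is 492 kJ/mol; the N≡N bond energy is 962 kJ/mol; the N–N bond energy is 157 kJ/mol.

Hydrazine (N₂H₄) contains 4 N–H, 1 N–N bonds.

Bonds broken (reactants):
  N–H: 4 × 381 = 1524
  N–N: 1 × 157 = 157
  O=O: 1 × 492 = 492
  Σ(broken) = 2173 kJ
Bonds formed (products):
  N≡N: 1 × 962 = 962
  O–H: 4 × 469 = 1876
  Σ(formed) = 2838 kJ
ΔH = Σ(broken) − Σ(formed) = 2173 − 2838 = −665 kJ

ΔH ≈ −665 kJ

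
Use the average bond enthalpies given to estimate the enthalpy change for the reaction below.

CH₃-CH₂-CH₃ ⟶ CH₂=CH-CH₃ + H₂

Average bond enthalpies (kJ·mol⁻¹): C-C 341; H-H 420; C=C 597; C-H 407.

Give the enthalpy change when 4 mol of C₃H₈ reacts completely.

ΔH = +552 kJ

Bonds broken (reactants):
  C-C: 2 × 341 = 682
  C-H: 8 × 407 = 3256
  Σ(broken) = 3938 kJ
Bonds formed (products):
  C-C: 1 × 341 = 341
  C-H: 6 × 407 = 2442
  C=C: 1 × 597 = 597
  H-H: 1 × 420 = 420
  Σ(formed) = 3800 kJ
ΔH = Σ(broken) − Σ(formed) = 3938 − 3800 = +138 kJ
For 4× the reaction as written: 4 × (+138) = +552 kJ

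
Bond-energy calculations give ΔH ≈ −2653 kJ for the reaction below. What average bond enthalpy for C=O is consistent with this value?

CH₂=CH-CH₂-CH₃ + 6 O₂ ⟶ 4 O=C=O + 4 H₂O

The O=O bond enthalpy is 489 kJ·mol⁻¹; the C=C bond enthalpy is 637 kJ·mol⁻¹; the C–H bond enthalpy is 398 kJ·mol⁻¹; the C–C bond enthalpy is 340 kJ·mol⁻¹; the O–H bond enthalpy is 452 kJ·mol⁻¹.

D(C=O) ≈ 809 kJ/mol

Let D be the C=O bond energy.
Σ(broken) = 2×340 + 8×398 + 1×637 + 6×489 = 7435
Σ(formed) = 8×D + 8×452 = 3616 + 8D
ΔH = Σ(broken) − Σ(formed) = (7435) − (3616 + 8D) = +3819 − 8D
Setting this equal to −2653 kJ gives 8D = 6472, so D = 809 kJ/mol.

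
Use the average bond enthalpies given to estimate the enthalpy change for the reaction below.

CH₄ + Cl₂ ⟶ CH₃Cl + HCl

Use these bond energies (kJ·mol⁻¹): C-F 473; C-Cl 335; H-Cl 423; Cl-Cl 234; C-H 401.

Bonds broken (reactants):
  C-H: 4 × 401 = 1604
  Cl-Cl: 1 × 234 = 234
  Σ(broken) = 1838 kJ
Bonds formed (products):
  C-Cl: 1 × 335 = 335
  C-H: 3 × 401 = 1203
  H-Cl: 1 × 423 = 423
  Σ(formed) = 1961 kJ
ΔH = Σ(broken) − Σ(formed) = 1838 − 1961 = −123 kJ

ΔH ≈ −123 kJ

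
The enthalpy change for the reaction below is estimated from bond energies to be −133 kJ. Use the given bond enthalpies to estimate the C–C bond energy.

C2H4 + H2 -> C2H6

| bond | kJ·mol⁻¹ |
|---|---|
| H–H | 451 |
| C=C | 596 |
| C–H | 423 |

Let D be the C–C bond energy.
Σ(broken) = 4×423 + 1×596 + 1×451 = 2739
Σ(formed) = 1×D + 6×423 = 2538 + D
ΔH = Σ(broken) − Σ(formed) = (2739) − (2538 + D) = +201 − D
Setting this equal to −133 kJ gives D = 334 kJ/mol.

D(C–C) ≈ 334 kJ/mol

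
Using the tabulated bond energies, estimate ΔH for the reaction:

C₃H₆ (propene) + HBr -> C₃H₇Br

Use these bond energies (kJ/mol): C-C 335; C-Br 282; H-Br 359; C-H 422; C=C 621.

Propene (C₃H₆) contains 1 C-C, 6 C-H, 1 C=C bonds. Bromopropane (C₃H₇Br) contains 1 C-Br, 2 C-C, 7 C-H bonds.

ΔH ≈ −59 kJ

Bonds broken (reactants):
  C-C: 1 × 335 = 335
  C-H: 6 × 422 = 2532
  C=C: 1 × 621 = 621
  H-Br: 1 × 359 = 359
  Σ(broken) = 3847 kJ
Bonds formed (products):
  C-Br: 1 × 282 = 282
  C-C: 2 × 335 = 670
  C-H: 7 × 422 = 2954
  Σ(formed) = 3906 kJ
ΔH = Σ(broken) − Σ(formed) = 3847 − 3906 = −59 kJ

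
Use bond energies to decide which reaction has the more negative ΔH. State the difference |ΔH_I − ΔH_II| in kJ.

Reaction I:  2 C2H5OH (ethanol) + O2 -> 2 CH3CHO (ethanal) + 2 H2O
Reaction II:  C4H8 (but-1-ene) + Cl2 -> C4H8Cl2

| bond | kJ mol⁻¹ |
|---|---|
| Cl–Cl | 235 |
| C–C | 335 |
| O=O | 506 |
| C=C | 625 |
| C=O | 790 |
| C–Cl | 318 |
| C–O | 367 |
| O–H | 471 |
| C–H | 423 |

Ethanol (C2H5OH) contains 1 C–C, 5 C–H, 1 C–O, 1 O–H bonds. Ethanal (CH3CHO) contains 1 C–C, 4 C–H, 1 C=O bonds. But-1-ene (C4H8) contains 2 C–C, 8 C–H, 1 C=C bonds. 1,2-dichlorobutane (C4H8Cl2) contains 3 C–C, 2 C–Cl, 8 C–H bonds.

Reaction I:
  Bonds broken (reactants):
    C–C: 2 × 335 = 670
    C–H: 10 × 423 = 4230
    C–O: 2 × 367 = 734
    O–H: 2 × 471 = 942
    O=O: 1 × 506 = 506
    Σ(broken) = 7082 kJ
  Bonds formed (products):
    C–C: 2 × 335 = 670
    C–H: 8 × 423 = 3384
    C=O: 2 × 790 = 1580
    O–H: 4 × 471 = 1884
    Σ(formed) = 7518 kJ
  ΔH_I = 7082 − 7518 = −436 kJ
Reaction II:
  Bonds broken (reactants):
    C–C: 2 × 335 = 670
    C–H: 8 × 423 = 3384
    C=C: 1 × 625 = 625
    Cl–Cl: 1 × 235 = 235
    Σ(broken) = 4914 kJ
  Bonds formed (products):
    C–C: 3 × 335 = 1005
    C–Cl: 2 × 318 = 636
    C–H: 8 × 423 = 3384
    Σ(formed) = 5025 kJ
  ΔH_II = 4914 − 5025 = −111 kJ
ΔH_I − ΔH_II = −325 kJ, so reaction I has the more negative ΔH; |ΔH_I − ΔH_II| = 325 kJ.

Reaction I, by 325 kJ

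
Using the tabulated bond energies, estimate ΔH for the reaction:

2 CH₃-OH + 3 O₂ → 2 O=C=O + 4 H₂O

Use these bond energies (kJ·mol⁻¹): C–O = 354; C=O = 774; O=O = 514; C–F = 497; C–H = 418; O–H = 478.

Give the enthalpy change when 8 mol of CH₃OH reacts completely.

ΔH = −4824 kJ

Bonds broken (reactants):
  C–H: 6 × 418 = 2508
  C–O: 2 × 354 = 708
  O–H: 2 × 478 = 956
  O=O: 3 × 514 = 1542
  Σ(broken) = 5714 kJ
Bonds formed (products):
  C=O: 4 × 774 = 3096
  O–H: 8 × 478 = 3824
  Σ(formed) = 6920 kJ
ΔH = Σ(broken) − Σ(formed) = 5714 − 6920 = −1206 kJ
For 4× the reaction as written: 4 × (−1206) = −4824 kJ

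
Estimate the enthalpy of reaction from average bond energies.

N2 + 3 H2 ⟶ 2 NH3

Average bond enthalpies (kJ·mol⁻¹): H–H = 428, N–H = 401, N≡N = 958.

Bonds broken (reactants):
  H–H: 3 × 428 = 1284
  N≡N: 1 × 958 = 958
  Σ(broken) = 2242 kJ
Bonds formed (products):
  N–H: 6 × 401 = 2406
  Σ(formed) = 2406 kJ
ΔH = Σ(broken) − Σ(formed) = 2242 − 2406 = −164 kJ

ΔH ≈ −164 kJ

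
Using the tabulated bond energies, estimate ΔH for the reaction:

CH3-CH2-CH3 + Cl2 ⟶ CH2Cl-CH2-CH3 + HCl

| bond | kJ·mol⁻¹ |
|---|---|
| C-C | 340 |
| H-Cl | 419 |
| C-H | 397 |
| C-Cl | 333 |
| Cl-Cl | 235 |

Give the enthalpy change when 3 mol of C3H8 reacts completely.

ΔH = −360 kJ

Bonds broken (reactants):
  C-C: 2 × 340 = 680
  C-H: 8 × 397 = 3176
  Cl-Cl: 1 × 235 = 235
  Σ(broken) = 4091 kJ
Bonds formed (products):
  C-C: 2 × 340 = 680
  C-Cl: 1 × 333 = 333
  C-H: 7 × 397 = 2779
  H-Cl: 1 × 419 = 419
  Σ(formed) = 4211 kJ
ΔH = Σ(broken) − Σ(formed) = 4091 − 4211 = −120 kJ
For 3× the reaction as written: 3 × (−120) = −360 kJ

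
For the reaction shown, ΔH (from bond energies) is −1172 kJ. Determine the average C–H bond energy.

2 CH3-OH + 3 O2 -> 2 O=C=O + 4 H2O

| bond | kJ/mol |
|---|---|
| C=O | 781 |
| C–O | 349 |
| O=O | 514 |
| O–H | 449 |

D(C–H) ≈ 401 kJ/mol

Let D be the C–H bond energy.
Σ(broken) = 6×D + 2×349 + 2×449 + 3×514 = 3138 + 6D
Σ(formed) = 4×781 + 8×449 = 6716
ΔH = Σ(broken) − Σ(formed) = (3138 + 6D) − (6716) = −3578 + 6D
Setting this equal to −1172 kJ gives 6D = 2406, so D = 401 kJ/mol.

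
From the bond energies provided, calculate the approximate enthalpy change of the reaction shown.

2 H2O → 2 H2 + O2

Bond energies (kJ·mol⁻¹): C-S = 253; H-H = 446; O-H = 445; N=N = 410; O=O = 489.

ΔH ≈ +399 kJ

Bonds broken (reactants):
  O-H: 4 × 445 = 1780
  Σ(broken) = 1780 kJ
Bonds formed (products):
  H-H: 2 × 446 = 892
  O=O: 1 × 489 = 489
  Σ(formed) = 1381 kJ
ΔH = Σ(broken) − Σ(formed) = 1780 − 1381 = +399 kJ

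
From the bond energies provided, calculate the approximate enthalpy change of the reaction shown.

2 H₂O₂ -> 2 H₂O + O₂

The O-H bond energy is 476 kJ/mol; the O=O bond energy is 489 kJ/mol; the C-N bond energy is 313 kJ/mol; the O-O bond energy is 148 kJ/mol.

Bonds broken (reactants):
  O-H: 4 × 476 = 1904
  O-O: 2 × 148 = 296
  Σ(broken) = 2200 kJ
Bonds formed (products):
  O-H: 4 × 476 = 1904
  O=O: 1 × 489 = 489
  Σ(formed) = 2393 kJ
ΔH = Σ(broken) − Σ(formed) = 2200 − 2393 = −193 kJ

ΔH ≈ −193 kJ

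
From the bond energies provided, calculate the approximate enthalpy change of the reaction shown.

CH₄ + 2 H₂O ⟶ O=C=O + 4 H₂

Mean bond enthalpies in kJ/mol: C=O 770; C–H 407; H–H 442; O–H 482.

ΔH ≈ +248 kJ

Bonds broken (reactants):
  C–H: 4 × 407 = 1628
  O–H: 4 × 482 = 1928
  Σ(broken) = 3556 kJ
Bonds formed (products):
  C=O: 2 × 770 = 1540
  H–H: 4 × 442 = 1768
  Σ(formed) = 3308 kJ
ΔH = Σ(broken) − Σ(formed) = 3556 − 3308 = +248 kJ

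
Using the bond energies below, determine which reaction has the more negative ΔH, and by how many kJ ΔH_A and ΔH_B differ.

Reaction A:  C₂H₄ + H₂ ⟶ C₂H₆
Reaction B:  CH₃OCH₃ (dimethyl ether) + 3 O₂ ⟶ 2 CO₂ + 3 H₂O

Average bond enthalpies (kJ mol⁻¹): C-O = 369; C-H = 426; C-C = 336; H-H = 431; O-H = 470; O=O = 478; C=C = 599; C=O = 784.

Reaction A:
  Bonds broken (reactants):
    C-H: 4 × 426 = 1704
    C=C: 1 × 599 = 599
    H-H: 1 × 431 = 431
    Σ(broken) = 2734 kJ
  Bonds formed (products):
    C-C: 1 × 336 = 336
    C-H: 6 × 426 = 2556
    Σ(formed) = 2892 kJ
  ΔH_A = 2734 − 2892 = −158 kJ
Reaction B:
  Bonds broken (reactants):
    C-H: 6 × 426 = 2556
    C-O: 2 × 369 = 738
    O=O: 3 × 478 = 1434
    Σ(broken) = 4728 kJ
  Bonds formed (products):
    C=O: 4 × 784 = 3136
    O-H: 6 × 470 = 2820
    Σ(formed) = 5956 kJ
  ΔH_B = 4728 − 5956 = −1228 kJ
ΔH_A − ΔH_B = +1070 kJ, so reaction B has the more negative ΔH; |ΔH_A − ΔH_B| = 1070 kJ.

Reaction B, by 1070 kJ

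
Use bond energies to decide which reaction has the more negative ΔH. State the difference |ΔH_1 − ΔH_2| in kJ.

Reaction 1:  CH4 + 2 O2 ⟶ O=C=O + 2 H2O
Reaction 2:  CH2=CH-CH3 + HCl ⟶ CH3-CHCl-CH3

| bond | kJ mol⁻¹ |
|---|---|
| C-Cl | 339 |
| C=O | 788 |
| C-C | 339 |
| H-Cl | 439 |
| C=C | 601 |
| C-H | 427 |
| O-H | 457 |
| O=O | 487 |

Reaction 1:
  Bonds broken (reactants):
    C-H: 4 × 427 = 1708
    O=O: 2 × 487 = 974
    Σ(broken) = 2682 kJ
  Bonds formed (products):
    C=O: 2 × 788 = 1576
    O-H: 4 × 457 = 1828
    Σ(formed) = 3404 kJ
  ΔH_1 = 2682 − 3404 = −722 kJ
Reaction 2:
  Bonds broken (reactants):
    C-C: 1 × 339 = 339
    C-H: 6 × 427 = 2562
    C=C: 1 × 601 = 601
    H-Cl: 1 × 439 = 439
    Σ(broken) = 3941 kJ
  Bonds formed (products):
    C-C: 2 × 339 = 678
    C-Cl: 1 × 339 = 339
    C-H: 7 × 427 = 2989
    Σ(formed) = 4006 kJ
  ΔH_2 = 3941 − 4006 = −65 kJ
ΔH_1 − ΔH_2 = −657 kJ, so reaction 1 has the more negative ΔH; |ΔH_1 − ΔH_2| = 657 kJ.

Reaction 1, by 657 kJ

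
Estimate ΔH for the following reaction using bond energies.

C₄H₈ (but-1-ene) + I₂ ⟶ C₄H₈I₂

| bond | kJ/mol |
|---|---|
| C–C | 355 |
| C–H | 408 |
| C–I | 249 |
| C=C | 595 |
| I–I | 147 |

ΔH ≈ −111 kJ

Bonds broken (reactants):
  C–C: 2 × 355 = 710
  C–H: 8 × 408 = 3264
  C=C: 1 × 595 = 595
  I–I: 1 × 147 = 147
  Σ(broken) = 4716 kJ
Bonds formed (products):
  C–C: 3 × 355 = 1065
  C–H: 8 × 408 = 3264
  C–I: 2 × 249 = 498
  Σ(formed) = 4827 kJ
ΔH = Σ(broken) − Σ(formed) = 4716 − 4827 = −111 kJ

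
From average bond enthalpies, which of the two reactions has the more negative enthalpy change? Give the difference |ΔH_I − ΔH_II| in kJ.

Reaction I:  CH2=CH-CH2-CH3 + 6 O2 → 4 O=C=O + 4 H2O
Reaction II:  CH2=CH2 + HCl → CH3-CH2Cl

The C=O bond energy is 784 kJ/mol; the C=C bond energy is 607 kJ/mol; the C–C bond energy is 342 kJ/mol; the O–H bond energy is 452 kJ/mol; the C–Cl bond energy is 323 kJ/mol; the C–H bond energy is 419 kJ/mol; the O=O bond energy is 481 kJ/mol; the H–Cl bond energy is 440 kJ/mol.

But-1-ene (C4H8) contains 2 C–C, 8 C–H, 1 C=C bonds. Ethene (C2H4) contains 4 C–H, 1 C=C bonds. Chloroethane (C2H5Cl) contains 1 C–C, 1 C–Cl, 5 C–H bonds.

Reaction I, by 2322 kJ

Reaction I:
  Bonds broken (reactants):
    C–C: 2 × 342 = 684
    C–H: 8 × 419 = 3352
    C=C: 1 × 607 = 607
    O=O: 6 × 481 = 2886
    Σ(broken) = 7529 kJ
  Bonds formed (products):
    C=O: 8 × 784 = 6272
    O–H: 8 × 452 = 3616
    Σ(formed) = 9888 kJ
  ΔH_I = 7529 − 9888 = −2359 kJ
Reaction II:
  Bonds broken (reactants):
    C–H: 4 × 419 = 1676
    C=C: 1 × 607 = 607
    H–Cl: 1 × 440 = 440
    Σ(broken) = 2723 kJ
  Bonds formed (products):
    C–C: 1 × 342 = 342
    C–Cl: 1 × 323 = 323
    C–H: 5 × 419 = 2095
    Σ(formed) = 2760 kJ
  ΔH_II = 2723 − 2760 = −37 kJ
ΔH_I − ΔH_II = −2322 kJ, so reaction I has the more negative ΔH; |ΔH_I − ΔH_II| = 2322 kJ.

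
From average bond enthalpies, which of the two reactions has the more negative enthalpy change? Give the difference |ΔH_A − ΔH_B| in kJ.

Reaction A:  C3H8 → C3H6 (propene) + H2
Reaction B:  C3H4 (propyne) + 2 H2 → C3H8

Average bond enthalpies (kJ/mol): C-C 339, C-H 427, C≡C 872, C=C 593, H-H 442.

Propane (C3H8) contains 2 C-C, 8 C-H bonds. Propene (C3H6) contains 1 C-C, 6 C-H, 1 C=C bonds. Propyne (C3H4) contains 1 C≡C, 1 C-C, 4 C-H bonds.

Reaction A:
  Bonds broken (reactants):
    C-C: 2 × 339 = 678
    C-H: 8 × 427 = 3416
    Σ(broken) = 4094 kJ
  Bonds formed (products):
    C-C: 1 × 339 = 339
    C-H: 6 × 427 = 2562
    C=C: 1 × 593 = 593
    H-H: 1 × 442 = 442
    Σ(formed) = 3936 kJ
  ΔH_A = 4094 − 3936 = +158 kJ
Reaction B:
  Bonds broken (reactants):
    C≡C: 1 × 872 = 872
    C-C: 1 × 339 = 339
    C-H: 4 × 427 = 1708
    H-H: 2 × 442 = 884
    Σ(broken) = 3803 kJ
  Bonds formed (products):
    C-C: 2 × 339 = 678
    C-H: 8 × 427 = 3416
    Σ(formed) = 4094 kJ
  ΔH_B = 3803 − 4094 = −291 kJ
ΔH_A − ΔH_B = +449 kJ, so reaction B has the more negative ΔH; |ΔH_A − ΔH_B| = 449 kJ.

Reaction B, by 449 kJ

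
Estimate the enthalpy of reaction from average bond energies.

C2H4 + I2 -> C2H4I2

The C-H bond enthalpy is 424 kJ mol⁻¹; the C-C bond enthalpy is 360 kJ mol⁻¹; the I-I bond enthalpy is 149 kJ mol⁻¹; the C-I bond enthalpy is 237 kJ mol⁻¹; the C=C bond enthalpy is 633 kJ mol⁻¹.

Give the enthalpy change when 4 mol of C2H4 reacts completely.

Bonds broken (reactants):
  C-H: 4 × 424 = 1696
  C=C: 1 × 633 = 633
  I-I: 1 × 149 = 149
  Σ(broken) = 2478 kJ
Bonds formed (products):
  C-C: 1 × 360 = 360
  C-H: 4 × 424 = 1696
  C-I: 2 × 237 = 474
  Σ(formed) = 2530 kJ
ΔH = Σ(broken) − Σ(formed) = 2478 − 2530 = −52 kJ
For 4× the reaction as written: 4 × (−52) = −208 kJ

ΔH = −208 kJ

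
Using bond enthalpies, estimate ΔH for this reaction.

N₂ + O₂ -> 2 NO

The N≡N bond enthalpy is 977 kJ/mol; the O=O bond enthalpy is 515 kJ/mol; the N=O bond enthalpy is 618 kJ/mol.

Bonds broken (reactants):
  N≡N: 1 × 977 = 977
  O=O: 1 × 515 = 515
  Σ(broken) = 1492 kJ
Bonds formed (products):
  N=O: 2 × 618 = 1236
  Σ(formed) = 1236 kJ
ΔH = Σ(broken) − Σ(formed) = 1492 − 1236 = +256 kJ

ΔH ≈ +256 kJ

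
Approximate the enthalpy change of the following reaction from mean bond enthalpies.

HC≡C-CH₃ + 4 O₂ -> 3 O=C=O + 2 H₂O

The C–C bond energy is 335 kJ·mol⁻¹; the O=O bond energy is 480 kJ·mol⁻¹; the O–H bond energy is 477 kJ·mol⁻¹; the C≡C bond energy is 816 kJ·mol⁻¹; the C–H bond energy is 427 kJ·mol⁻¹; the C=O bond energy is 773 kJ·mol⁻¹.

Bonds broken (reactants):
  C≡C: 1 × 816 = 816
  C–C: 1 × 335 = 335
  C–H: 4 × 427 = 1708
  O=O: 4 × 480 = 1920
  Σ(broken) = 4779 kJ
Bonds formed (products):
  C=O: 6 × 773 = 4638
  O–H: 4 × 477 = 1908
  Σ(formed) = 6546 kJ
ΔH = Σ(broken) − Σ(formed) = 4779 − 6546 = −1767 kJ

ΔH ≈ −1767 kJ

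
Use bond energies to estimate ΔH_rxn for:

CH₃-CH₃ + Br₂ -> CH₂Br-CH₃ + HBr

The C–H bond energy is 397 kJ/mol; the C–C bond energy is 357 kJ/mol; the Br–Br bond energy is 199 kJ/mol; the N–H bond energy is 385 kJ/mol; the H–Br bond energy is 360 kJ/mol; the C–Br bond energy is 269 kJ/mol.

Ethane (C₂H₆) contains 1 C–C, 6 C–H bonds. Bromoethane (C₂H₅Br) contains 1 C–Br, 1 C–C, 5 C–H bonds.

ΔH ≈ −33 kJ

Bonds broken (reactants):
  Br–Br: 1 × 199 = 199
  C–C: 1 × 357 = 357
  C–H: 6 × 397 = 2382
  Σ(broken) = 2938 kJ
Bonds formed (products):
  C–Br: 1 × 269 = 269
  C–C: 1 × 357 = 357
  C–H: 5 × 397 = 1985
  H–Br: 1 × 360 = 360
  Σ(formed) = 2971 kJ
ΔH = Σ(broken) − Σ(formed) = 2938 − 2971 = −33 kJ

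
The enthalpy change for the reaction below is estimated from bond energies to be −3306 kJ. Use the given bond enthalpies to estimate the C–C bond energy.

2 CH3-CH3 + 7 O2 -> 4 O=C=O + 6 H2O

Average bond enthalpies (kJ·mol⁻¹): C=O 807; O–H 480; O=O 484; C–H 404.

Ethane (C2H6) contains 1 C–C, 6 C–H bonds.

Let D be the C–C bond energy.
Σ(broken) = 2×D + 12×404 + 7×484 = 8236 + 2D
Σ(formed) = 8×807 + 12×480 = 12216
ΔH = Σ(broken) − Σ(formed) = (8236 + 2D) − (12216) = −3980 + 2D
Setting this equal to −3306 kJ gives 2D = 674, so D = 337 kJ/mol.

D(C–C) ≈ 337 kJ/mol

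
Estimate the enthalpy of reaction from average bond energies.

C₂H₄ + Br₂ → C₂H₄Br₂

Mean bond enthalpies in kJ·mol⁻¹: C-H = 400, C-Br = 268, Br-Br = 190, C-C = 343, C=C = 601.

Bonds broken (reactants):
  Br-Br: 1 × 190 = 190
  C-H: 4 × 400 = 1600
  C=C: 1 × 601 = 601
  Σ(broken) = 2391 kJ
Bonds formed (products):
  C-Br: 2 × 268 = 536
  C-C: 1 × 343 = 343
  C-H: 4 × 400 = 1600
  Σ(formed) = 2479 kJ
ΔH = Σ(broken) − Σ(formed) = 2391 − 2479 = −88 kJ

ΔH ≈ −88 kJ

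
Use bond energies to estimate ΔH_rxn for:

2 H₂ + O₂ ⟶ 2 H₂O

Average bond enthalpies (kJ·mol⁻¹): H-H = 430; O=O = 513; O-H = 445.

ΔH ≈ −407 kJ

Bonds broken (reactants):
  H-H: 2 × 430 = 860
  O=O: 1 × 513 = 513
  Σ(broken) = 1373 kJ
Bonds formed (products):
  O-H: 4 × 445 = 1780
  Σ(formed) = 1780 kJ
ΔH = Σ(broken) − Σ(formed) = 1373 − 1780 = −407 kJ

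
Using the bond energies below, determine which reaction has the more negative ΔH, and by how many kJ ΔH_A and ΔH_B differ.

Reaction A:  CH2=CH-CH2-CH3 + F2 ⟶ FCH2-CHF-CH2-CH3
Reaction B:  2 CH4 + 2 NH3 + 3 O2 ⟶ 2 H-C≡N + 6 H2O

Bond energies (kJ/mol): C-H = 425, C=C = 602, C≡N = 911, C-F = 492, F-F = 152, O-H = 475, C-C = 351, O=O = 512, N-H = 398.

Reaction B, by 467 kJ

Reaction A:
  Bonds broken (reactants):
    C-C: 2 × 351 = 702
    C-H: 8 × 425 = 3400
    C=C: 1 × 602 = 602
    F-F: 1 × 152 = 152
    Σ(broken) = 4856 kJ
  Bonds formed (products):
    C-C: 3 × 351 = 1053
    C-F: 2 × 492 = 984
    C-H: 8 × 425 = 3400
    Σ(formed) = 5437 kJ
  ΔH_A = 4856 − 5437 = −581 kJ
Reaction B:
  Bonds broken (reactants):
    C-H: 8 × 425 = 3400
    N-H: 6 × 398 = 2388
    O=O: 3 × 512 = 1536
    Σ(broken) = 7324 kJ
  Bonds formed (products):
    C≡N: 2 × 911 = 1822
    C-H: 2 × 425 = 850
    O-H: 12 × 475 = 5700
    Σ(formed) = 8372 kJ
  ΔH_B = 7324 − 8372 = −1048 kJ
ΔH_A − ΔH_B = +467 kJ, so reaction B has the more negative ΔH; |ΔH_A − ΔH_B| = 467 kJ.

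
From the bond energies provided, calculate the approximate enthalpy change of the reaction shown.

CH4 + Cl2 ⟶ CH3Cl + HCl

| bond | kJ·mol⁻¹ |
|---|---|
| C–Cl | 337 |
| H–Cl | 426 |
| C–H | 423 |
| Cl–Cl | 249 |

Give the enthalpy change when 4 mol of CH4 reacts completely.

ΔH = −364 kJ

Bonds broken (reactants):
  C–H: 4 × 423 = 1692
  Cl–Cl: 1 × 249 = 249
  Σ(broken) = 1941 kJ
Bonds formed (products):
  C–Cl: 1 × 337 = 337
  C–H: 3 × 423 = 1269
  H–Cl: 1 × 426 = 426
  Σ(formed) = 2032 kJ
ΔH = Σ(broken) − Σ(formed) = 1941 − 2032 = −91 kJ
For 4× the reaction as written: 4 × (−91) = −364 kJ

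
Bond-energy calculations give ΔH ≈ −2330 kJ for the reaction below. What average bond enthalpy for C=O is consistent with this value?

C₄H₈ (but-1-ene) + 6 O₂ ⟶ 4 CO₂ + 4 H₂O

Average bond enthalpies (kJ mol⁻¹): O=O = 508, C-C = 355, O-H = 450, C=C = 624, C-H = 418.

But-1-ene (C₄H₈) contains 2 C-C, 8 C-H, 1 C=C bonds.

D(C=O) ≈ 807 kJ/mol

Let D be the C=O bond energy.
Σ(broken) = 2×355 + 8×418 + 1×624 + 6×508 = 7726
Σ(formed) = 8×D + 8×450 = 3600 + 8D
ΔH = Σ(broken) − Σ(formed) = (7726) − (3600 + 8D) = +4126 − 8D
Setting this equal to −2330 kJ gives 8D = 6456, so D = 807 kJ/mol.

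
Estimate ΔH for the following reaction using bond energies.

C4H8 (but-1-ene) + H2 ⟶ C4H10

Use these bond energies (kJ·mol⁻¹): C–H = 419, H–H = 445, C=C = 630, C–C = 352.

Bonds broken (reactants):
  C–C: 2 × 352 = 704
  C–H: 8 × 419 = 3352
  C=C: 1 × 630 = 630
  H–H: 1 × 445 = 445
  Σ(broken) = 5131 kJ
Bonds formed (products):
  C–C: 3 × 352 = 1056
  C–H: 10 × 419 = 4190
  Σ(formed) = 5246 kJ
ΔH = Σ(broken) − Σ(formed) = 5131 − 5246 = −115 kJ

ΔH ≈ −115 kJ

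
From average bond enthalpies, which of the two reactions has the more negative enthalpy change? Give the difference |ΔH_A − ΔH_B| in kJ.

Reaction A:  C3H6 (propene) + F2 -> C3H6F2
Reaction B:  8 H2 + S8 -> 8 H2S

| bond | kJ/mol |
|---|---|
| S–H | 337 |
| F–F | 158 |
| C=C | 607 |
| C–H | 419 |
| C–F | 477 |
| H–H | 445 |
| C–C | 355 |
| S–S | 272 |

Reaction A:
  Bonds broken (reactants):
    C–C: 1 × 355 = 355
    C–H: 6 × 419 = 2514
    C=C: 1 × 607 = 607
    F–F: 1 × 158 = 158
    Σ(broken) = 3634 kJ
  Bonds formed (products):
    C–C: 2 × 355 = 710
    C–F: 2 × 477 = 954
    C–H: 6 × 419 = 2514
    Σ(formed) = 4178 kJ
  ΔH_A = 3634 − 4178 = −544 kJ
Reaction B:
  Bonds broken (reactants):
    H–H: 8 × 445 = 3560
    S–S: 8 × 272 = 2176
    Σ(broken) = 5736 kJ
  Bonds formed (products):
    S–H: 16 × 337 = 5392
    Σ(formed) = 5392 kJ
  ΔH_B = 5736 − 5392 = +344 kJ
ΔH_A − ΔH_B = −888 kJ, so reaction A has the more negative ΔH; |ΔH_A − ΔH_B| = 888 kJ.

Reaction A, by 888 kJ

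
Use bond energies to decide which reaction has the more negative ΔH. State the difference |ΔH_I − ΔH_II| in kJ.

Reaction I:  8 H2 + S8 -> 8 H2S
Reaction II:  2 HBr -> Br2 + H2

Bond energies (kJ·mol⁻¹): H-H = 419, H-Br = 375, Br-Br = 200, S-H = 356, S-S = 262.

Reaction I, by 379 kJ

Reaction I:
  Bonds broken (reactants):
    H-H: 8 × 419 = 3352
    S-S: 8 × 262 = 2096
    Σ(broken) = 5448 kJ
  Bonds formed (products):
    S-H: 16 × 356 = 5696
    Σ(formed) = 5696 kJ
  ΔH_I = 5448 − 5696 = −248 kJ
Reaction II:
  Bonds broken (reactants):
    H-Br: 2 × 375 = 750
    Σ(broken) = 750 kJ
  Bonds formed (products):
    Br-Br: 1 × 200 = 200
    H-H: 1 × 419 = 419
    Σ(formed) = 619 kJ
  ΔH_II = 750 − 619 = +131 kJ
ΔH_I − ΔH_II = −379 kJ, so reaction I has the more negative ΔH; |ΔH_I − ΔH_II| = 379 kJ.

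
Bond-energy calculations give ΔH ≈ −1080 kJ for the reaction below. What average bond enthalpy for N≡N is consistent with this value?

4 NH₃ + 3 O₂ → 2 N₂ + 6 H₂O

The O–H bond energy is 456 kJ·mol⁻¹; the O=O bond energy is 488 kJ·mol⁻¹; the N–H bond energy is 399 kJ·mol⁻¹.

Let D be the N≡N bond energy.
Σ(broken) = 12×399 + 3×488 = 6252
Σ(formed) = 2×D + 12×456 = 5472 + 2D
ΔH = Σ(broken) − Σ(formed) = (6252) − (5472 + 2D) = +780 − 2D
Setting this equal to −1080 kJ gives 2D = 1860, so D = 930 kJ/mol.

D(N≡N) ≈ 930 kJ/mol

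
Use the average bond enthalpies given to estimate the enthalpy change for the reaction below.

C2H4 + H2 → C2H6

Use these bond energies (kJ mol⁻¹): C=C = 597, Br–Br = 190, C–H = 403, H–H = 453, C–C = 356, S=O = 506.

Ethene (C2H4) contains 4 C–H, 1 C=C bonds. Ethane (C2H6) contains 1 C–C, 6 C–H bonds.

Bonds broken (reactants):
  C–H: 4 × 403 = 1612
  C=C: 1 × 597 = 597
  H–H: 1 × 453 = 453
  Σ(broken) = 2662 kJ
Bonds formed (products):
  C–C: 1 × 356 = 356
  C–H: 6 × 403 = 2418
  Σ(formed) = 2774 kJ
ΔH = Σ(broken) − Σ(formed) = 2662 − 2774 = −112 kJ

ΔH ≈ −112 kJ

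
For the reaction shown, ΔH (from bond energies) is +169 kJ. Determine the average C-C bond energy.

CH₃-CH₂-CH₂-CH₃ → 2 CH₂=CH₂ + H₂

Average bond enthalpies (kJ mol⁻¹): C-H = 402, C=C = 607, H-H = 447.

Let D be the C-C bond energy.
Σ(broken) = 3×D + 10×402 = 4020 + 3D
Σ(formed) = 8×402 + 2×607 + 1×447 = 4877
ΔH = Σ(broken) − Σ(formed) = (4020 + 3D) − (4877) = −857 + 3D
Setting this equal to +169 kJ gives 3D = 1026, so D = 342 kJ/mol.

D(C-C) ≈ 342 kJ/mol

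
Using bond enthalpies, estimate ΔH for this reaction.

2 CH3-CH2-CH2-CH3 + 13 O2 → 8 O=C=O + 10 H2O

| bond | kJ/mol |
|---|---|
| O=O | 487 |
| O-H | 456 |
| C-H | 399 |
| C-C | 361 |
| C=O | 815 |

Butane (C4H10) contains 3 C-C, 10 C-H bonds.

ΔH ≈ −5683 kJ

Bonds broken (reactants):
  C-C: 6 × 361 = 2166
  C-H: 20 × 399 = 7980
  O=O: 13 × 487 = 6331
  Σ(broken) = 16477 kJ
Bonds formed (products):
  C=O: 16 × 815 = 13040
  O-H: 20 × 456 = 9120
  Σ(formed) = 22160 kJ
ΔH = Σ(broken) − Σ(formed) = 16477 − 22160 = −5683 kJ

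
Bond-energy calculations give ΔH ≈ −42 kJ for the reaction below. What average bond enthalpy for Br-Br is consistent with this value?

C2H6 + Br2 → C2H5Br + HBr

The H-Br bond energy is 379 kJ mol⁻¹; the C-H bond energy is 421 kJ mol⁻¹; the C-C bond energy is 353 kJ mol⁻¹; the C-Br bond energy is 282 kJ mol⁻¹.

Let D be the Br-Br bond energy.
Σ(broken) = 1×D + 1×353 + 6×421 = 2879 + D
Σ(formed) = 1×282 + 1×353 + 5×421 + 1×379 = 3119
ΔH = Σ(broken) − Σ(formed) = (2879 + D) − (3119) = −240 + D
Setting this equal to −42 kJ gives D = 198 kJ/mol.

D(Br-Br) ≈ 198 kJ/mol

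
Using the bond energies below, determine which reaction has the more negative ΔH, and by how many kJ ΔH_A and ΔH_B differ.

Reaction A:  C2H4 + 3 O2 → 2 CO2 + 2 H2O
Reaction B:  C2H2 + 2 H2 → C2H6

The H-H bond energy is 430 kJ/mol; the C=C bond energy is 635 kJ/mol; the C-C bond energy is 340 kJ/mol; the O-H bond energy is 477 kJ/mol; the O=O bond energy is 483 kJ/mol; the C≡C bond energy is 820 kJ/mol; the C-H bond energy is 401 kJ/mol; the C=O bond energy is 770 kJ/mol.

Reaction A, by 1036 kJ

Reaction A:
  Bonds broken (reactants):
    C-H: 4 × 401 = 1604
    C=C: 1 × 635 = 635
    O=O: 3 × 483 = 1449
    Σ(broken) = 3688 kJ
  Bonds formed (products):
    C=O: 4 × 770 = 3080
    O-H: 4 × 477 = 1908
    Σ(formed) = 4988 kJ
  ΔH_A = 3688 − 4988 = −1300 kJ
Reaction B:
  Bonds broken (reactants):
    C≡C: 1 × 820 = 820
    C-H: 2 × 401 = 802
    H-H: 2 × 430 = 860
    Σ(broken) = 2482 kJ
  Bonds formed (products):
    C-C: 1 × 340 = 340
    C-H: 6 × 401 = 2406
    Σ(formed) = 2746 kJ
  ΔH_B = 2482 − 2746 = −264 kJ
ΔH_A − ΔH_B = −1036 kJ, so reaction A has the more negative ΔH; |ΔH_A − ΔH_B| = 1036 kJ.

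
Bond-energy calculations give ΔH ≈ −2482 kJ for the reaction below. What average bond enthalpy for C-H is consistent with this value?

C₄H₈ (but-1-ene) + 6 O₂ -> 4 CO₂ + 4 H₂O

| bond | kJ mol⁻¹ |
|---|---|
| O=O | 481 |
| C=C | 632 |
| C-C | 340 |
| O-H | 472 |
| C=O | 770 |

Let D be the C-H bond energy.
Σ(broken) = 2×340 + 8×D + 1×632 + 6×481 = 4198 + 8D
Σ(formed) = 8×770 + 8×472 = 9936
ΔH = Σ(broken) − Σ(formed) = (4198 + 8D) − (9936) = −5738 + 8D
Setting this equal to −2482 kJ gives 8D = 3256, so D = 407 kJ/mol.

D(C-H) ≈ 407 kJ/mol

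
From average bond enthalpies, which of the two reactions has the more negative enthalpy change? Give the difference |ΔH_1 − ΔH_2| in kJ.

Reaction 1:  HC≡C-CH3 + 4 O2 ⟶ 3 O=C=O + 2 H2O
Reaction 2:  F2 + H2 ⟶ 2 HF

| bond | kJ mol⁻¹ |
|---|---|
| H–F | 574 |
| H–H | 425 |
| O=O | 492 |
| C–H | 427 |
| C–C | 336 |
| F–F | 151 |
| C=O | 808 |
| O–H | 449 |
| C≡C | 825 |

Reaction 1:
  Bonds broken (reactants):
    C≡C: 1 × 825 = 825
    C–C: 1 × 336 = 336
    C–H: 4 × 427 = 1708
    O=O: 4 × 492 = 1968
    Σ(broken) = 4837 kJ
  Bonds formed (products):
    C=O: 6 × 808 = 4848
    O–H: 4 × 449 = 1796
    Σ(formed) = 6644 kJ
  ΔH_1 = 4837 − 6644 = −1807 kJ
Reaction 2:
  Bonds broken (reactants):
    F–F: 1 × 151 = 151
    H–H: 1 × 425 = 425
    Σ(broken) = 576 kJ
  Bonds formed (products):
    H–F: 2 × 574 = 1148
    Σ(formed) = 1148 kJ
  ΔH_2 = 576 − 1148 = −572 kJ
ΔH_1 − ΔH_2 = −1235 kJ, so reaction 1 has the more negative ΔH; |ΔH_1 − ΔH_2| = 1235 kJ.

Reaction 1, by 1235 kJ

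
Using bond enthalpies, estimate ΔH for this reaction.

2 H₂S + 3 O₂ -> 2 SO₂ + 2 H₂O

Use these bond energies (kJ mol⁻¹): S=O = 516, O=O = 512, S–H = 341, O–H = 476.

ΔH ≈ −1068 kJ

Bonds broken (reactants):
  O=O: 3 × 512 = 1536
  S–H: 4 × 341 = 1364
  Σ(broken) = 2900 kJ
Bonds formed (products):
  O–H: 4 × 476 = 1904
  S=O: 4 × 516 = 2064
  Σ(formed) = 3968 kJ
ΔH = Σ(broken) − Σ(formed) = 2900 − 3968 = −1068 kJ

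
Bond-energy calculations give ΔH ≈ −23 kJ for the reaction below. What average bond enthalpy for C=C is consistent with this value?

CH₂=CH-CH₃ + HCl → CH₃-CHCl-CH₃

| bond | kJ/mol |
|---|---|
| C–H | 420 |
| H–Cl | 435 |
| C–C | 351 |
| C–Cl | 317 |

D(C=C) ≈ 630 kJ/mol

Let D be the C=C bond energy.
Σ(broken) = 1×351 + 6×420 + 1×D + 1×435 = 3306 + D
Σ(formed) = 2×351 + 1×317 + 7×420 = 3959
ΔH = Σ(broken) − Σ(formed) = (3306 + D) − (3959) = −653 + D
Setting this equal to −23 kJ gives D = 630 kJ/mol.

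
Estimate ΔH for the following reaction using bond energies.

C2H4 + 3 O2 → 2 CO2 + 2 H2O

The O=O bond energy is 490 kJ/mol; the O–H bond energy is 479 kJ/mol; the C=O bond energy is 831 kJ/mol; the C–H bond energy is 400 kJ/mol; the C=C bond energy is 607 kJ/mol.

ΔH ≈ −1563 kJ

Bonds broken (reactants):
  C–H: 4 × 400 = 1600
  C=C: 1 × 607 = 607
  O=O: 3 × 490 = 1470
  Σ(broken) = 3677 kJ
Bonds formed (products):
  C=O: 4 × 831 = 3324
  O–H: 4 × 479 = 1916
  Σ(formed) = 5240 kJ
ΔH = Σ(broken) − Σ(formed) = 3677 − 5240 = −1563 kJ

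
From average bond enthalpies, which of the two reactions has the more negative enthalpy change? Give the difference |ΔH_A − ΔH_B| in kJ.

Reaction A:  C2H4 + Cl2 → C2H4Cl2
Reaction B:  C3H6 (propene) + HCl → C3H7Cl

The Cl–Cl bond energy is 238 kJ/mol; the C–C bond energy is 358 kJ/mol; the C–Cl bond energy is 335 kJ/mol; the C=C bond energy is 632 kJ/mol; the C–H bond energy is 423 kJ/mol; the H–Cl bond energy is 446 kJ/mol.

Reaction A, by 120 kJ

Reaction A:
  Bonds broken (reactants):
    C–H: 4 × 423 = 1692
    C=C: 1 × 632 = 632
    Cl–Cl: 1 × 238 = 238
    Σ(broken) = 2562 kJ
  Bonds formed (products):
    C–C: 1 × 358 = 358
    C–Cl: 2 × 335 = 670
    C–H: 4 × 423 = 1692
    Σ(formed) = 2720 kJ
  ΔH_A = 2562 − 2720 = −158 kJ
Reaction B:
  Bonds broken (reactants):
    C–C: 1 × 358 = 358
    C–H: 6 × 423 = 2538
    C=C: 1 × 632 = 632
    H–Cl: 1 × 446 = 446
    Σ(broken) = 3974 kJ
  Bonds formed (products):
    C–C: 2 × 358 = 716
    C–Cl: 1 × 335 = 335
    C–H: 7 × 423 = 2961
    Σ(formed) = 4012 kJ
  ΔH_B = 3974 − 4012 = −38 kJ
ΔH_A − ΔH_B = −120 kJ, so reaction A has the more negative ΔH; |ΔH_A − ΔH_B| = 120 kJ.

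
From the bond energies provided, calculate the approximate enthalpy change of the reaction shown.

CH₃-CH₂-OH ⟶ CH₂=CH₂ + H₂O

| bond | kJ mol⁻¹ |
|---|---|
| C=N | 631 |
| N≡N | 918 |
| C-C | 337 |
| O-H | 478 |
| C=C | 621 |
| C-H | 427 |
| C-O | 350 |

Bonds broken (reactants):
  C-C: 1 × 337 = 337
  C-H: 5 × 427 = 2135
  C-O: 1 × 350 = 350
  O-H: 1 × 478 = 478
  Σ(broken) = 3300 kJ
Bonds formed (products):
  C-H: 4 × 427 = 1708
  C=C: 1 × 621 = 621
  O-H: 2 × 478 = 956
  Σ(formed) = 3285 kJ
ΔH = Σ(broken) − Σ(formed) = 3300 − 3285 = +15 kJ

ΔH ≈ +15 kJ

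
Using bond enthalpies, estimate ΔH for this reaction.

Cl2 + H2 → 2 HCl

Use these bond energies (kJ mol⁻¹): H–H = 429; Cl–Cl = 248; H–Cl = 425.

ΔH ≈ −173 kJ

Bonds broken (reactants):
  Cl–Cl: 1 × 248 = 248
  H–H: 1 × 429 = 429
  Σ(broken) = 677 kJ
Bonds formed (products):
  H–Cl: 2 × 425 = 850
  Σ(formed) = 850 kJ
ΔH = Σ(broken) − Σ(formed) = 677 − 850 = −173 kJ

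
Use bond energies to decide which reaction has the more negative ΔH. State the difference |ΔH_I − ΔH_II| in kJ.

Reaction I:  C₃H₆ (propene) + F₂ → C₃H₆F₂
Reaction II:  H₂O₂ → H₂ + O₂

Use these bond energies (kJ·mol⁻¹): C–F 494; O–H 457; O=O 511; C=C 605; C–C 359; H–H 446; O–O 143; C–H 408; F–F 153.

Reaction I:
  Bonds broken (reactants):
    C–C: 1 × 359 = 359
    C–H: 6 × 408 = 2448
    C=C: 1 × 605 = 605
    F–F: 1 × 153 = 153
    Σ(broken) = 3565 kJ
  Bonds formed (products):
    C–C: 2 × 359 = 718
    C–F: 2 × 494 = 988
    C–H: 6 × 408 = 2448
    Σ(formed) = 4154 kJ
  ΔH_I = 3565 − 4154 = −589 kJ
Reaction II:
  Bonds broken (reactants):
    O–H: 2 × 457 = 914
    O–O: 1 × 143 = 143
    Σ(broken) = 1057 kJ
  Bonds formed (products):
    H–H: 1 × 446 = 446
    O=O: 1 × 511 = 511
    Σ(formed) = 957 kJ
  ΔH_II = 1057 − 957 = +100 kJ
ΔH_I − ΔH_II = −689 kJ, so reaction I has the more negative ΔH; |ΔH_I − ΔH_II| = 689 kJ.

Reaction I, by 689 kJ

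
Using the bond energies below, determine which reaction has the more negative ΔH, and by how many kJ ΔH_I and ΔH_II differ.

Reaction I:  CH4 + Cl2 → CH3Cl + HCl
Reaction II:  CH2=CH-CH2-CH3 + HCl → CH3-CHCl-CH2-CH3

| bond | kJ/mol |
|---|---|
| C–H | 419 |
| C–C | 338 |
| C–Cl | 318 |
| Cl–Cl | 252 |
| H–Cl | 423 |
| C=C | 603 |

Reaction I:
  Bonds broken (reactants):
    C–H: 4 × 419 = 1676
    Cl–Cl: 1 × 252 = 252
    Σ(broken) = 1928 kJ
  Bonds formed (products):
    C–Cl: 1 × 318 = 318
    C–H: 3 × 419 = 1257
    H–Cl: 1 × 423 = 423
    Σ(formed) = 1998 kJ
  ΔH_I = 1928 − 1998 = −70 kJ
Reaction II:
  Bonds broken (reactants):
    C–C: 2 × 338 = 676
    C–H: 8 × 419 = 3352
    C=C: 1 × 603 = 603
    H–Cl: 1 × 423 = 423
    Σ(broken) = 5054 kJ
  Bonds formed (products):
    C–C: 3 × 338 = 1014
    C–Cl: 1 × 318 = 318
    C–H: 9 × 419 = 3771
    Σ(formed) = 5103 kJ
  ΔH_II = 5054 − 5103 = −49 kJ
ΔH_I − ΔH_II = −21 kJ, so reaction I has the more negative ΔH; |ΔH_I − ΔH_II| = 21 kJ.

Reaction I, by 21 kJ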